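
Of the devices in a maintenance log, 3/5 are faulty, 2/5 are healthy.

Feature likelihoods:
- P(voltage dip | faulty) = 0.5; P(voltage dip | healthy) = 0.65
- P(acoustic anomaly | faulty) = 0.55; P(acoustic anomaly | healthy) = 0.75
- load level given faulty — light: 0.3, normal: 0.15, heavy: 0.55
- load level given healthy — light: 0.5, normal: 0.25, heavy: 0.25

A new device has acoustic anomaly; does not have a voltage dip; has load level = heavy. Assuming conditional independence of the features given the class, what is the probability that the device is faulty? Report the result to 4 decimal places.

faulty: 0.6 × (1−0.5) × 0.55 × 0.55 = 0.09075
healthy: 0.4 × (1−0.65) × 0.75 × 0.25 = 0.02625
P(faulty | x) = 0.09075 / 0.117 ≈ 0.7756

0.7756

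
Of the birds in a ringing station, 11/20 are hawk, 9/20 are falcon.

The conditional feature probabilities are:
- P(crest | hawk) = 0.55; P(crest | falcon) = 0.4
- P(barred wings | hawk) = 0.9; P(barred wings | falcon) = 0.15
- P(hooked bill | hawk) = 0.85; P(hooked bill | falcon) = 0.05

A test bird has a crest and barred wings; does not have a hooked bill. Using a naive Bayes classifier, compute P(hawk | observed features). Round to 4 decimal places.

0.6142

hawk: 0.55 × 0.55 × 0.9 × (1−0.85) = 0.0408375
falcon: 0.45 × 0.4 × 0.15 × (1−0.05) = 0.02565
P(hawk | x) = 0.0408375 / 0.0664875 ≈ 0.6142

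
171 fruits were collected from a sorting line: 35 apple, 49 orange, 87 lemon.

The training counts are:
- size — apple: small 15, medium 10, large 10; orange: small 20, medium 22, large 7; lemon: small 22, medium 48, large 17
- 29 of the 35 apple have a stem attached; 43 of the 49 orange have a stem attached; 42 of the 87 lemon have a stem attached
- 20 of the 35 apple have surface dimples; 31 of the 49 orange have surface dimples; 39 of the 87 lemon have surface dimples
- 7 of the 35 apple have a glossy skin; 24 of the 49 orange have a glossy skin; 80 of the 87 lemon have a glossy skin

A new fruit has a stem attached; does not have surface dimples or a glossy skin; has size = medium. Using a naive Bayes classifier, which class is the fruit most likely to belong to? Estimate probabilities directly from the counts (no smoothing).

orange

apple: (35/171) × (10/35) × (29/35) × (15/35) × (28/35) ≈ 0.016613
orange: (49/171) × (22/49) × (43/49) × (18/49) × (25/49) ≈ 0.0211602
lemon: (87/171) × (48/87) × (42/87) × (48/87) × (7/87) ≈ 0.00601556
Highest score → orange.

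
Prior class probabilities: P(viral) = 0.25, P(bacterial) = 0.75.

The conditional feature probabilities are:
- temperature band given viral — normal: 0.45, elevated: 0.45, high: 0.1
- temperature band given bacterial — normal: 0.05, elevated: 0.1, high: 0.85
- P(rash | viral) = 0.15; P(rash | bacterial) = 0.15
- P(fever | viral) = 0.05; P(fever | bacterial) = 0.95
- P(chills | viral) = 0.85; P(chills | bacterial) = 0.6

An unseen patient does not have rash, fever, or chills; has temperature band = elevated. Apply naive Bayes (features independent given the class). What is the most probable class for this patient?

viral: 0.25 × 0.45 × (1−0.15) × (1−0.05) × (1−0.85) = 0.0136265625
bacterial: 0.75 × 0.1 × (1−0.15) × (1−0.95) × (1−0.6) = 0.001275
Highest score → viral.

viral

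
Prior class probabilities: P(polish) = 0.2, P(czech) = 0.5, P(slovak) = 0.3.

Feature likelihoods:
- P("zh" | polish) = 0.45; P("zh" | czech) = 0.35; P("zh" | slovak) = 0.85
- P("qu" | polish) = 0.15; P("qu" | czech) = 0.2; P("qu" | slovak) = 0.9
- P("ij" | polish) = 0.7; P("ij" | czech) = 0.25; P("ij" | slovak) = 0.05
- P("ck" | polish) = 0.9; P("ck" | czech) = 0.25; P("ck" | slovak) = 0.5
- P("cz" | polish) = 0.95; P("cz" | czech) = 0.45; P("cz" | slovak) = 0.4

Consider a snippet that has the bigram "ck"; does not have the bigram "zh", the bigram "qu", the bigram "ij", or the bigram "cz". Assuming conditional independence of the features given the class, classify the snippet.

polish: 0.2 × (1−0.45) × (1−0.15) × (1−0.7) × 0.9 × (1−0.95) = 0.00126225
czech: 0.5 × (1−0.35) × (1−0.2) × (1−0.25) × 0.25 × (1−0.45) = 0.0268125
slovak: 0.3 × (1−0.85) × (1−0.9) × (1−0.05) × 0.5 × (1−0.4) = 0.0012825
Highest score → czech.

czech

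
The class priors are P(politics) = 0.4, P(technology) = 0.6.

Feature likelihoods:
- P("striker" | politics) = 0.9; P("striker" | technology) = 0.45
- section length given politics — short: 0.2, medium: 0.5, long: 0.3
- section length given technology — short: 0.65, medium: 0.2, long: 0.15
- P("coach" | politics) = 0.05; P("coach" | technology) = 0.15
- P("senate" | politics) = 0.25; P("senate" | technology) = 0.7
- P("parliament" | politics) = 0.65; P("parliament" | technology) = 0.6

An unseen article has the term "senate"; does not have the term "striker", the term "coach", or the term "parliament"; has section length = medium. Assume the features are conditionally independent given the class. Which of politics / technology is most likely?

politics: 0.4 × (1−0.9) × 0.5 × (1−0.05) × 0.25 × (1−0.65) = 0.0016625
technology: 0.6 × (1−0.45) × 0.2 × (1−0.15) × 0.7 × (1−0.6) = 0.015708
Highest score → technology.

technology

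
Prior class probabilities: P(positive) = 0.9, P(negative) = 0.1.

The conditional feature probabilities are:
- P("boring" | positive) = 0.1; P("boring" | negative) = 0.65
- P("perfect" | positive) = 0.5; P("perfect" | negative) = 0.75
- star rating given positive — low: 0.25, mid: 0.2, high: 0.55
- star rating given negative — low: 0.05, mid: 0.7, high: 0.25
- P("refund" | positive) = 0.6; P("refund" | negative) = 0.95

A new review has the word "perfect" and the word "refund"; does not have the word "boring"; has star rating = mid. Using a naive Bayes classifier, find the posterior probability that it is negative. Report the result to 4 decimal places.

positive: 0.9 × (1−0.1) × 0.5 × 0.2 × 0.6 = 0.0486
negative: 0.1 × (1−0.65) × 0.75 × 0.7 × 0.95 = 0.01745625
P(negative | x) = 0.01745625 / 0.06605625 ≈ 0.2643

0.2643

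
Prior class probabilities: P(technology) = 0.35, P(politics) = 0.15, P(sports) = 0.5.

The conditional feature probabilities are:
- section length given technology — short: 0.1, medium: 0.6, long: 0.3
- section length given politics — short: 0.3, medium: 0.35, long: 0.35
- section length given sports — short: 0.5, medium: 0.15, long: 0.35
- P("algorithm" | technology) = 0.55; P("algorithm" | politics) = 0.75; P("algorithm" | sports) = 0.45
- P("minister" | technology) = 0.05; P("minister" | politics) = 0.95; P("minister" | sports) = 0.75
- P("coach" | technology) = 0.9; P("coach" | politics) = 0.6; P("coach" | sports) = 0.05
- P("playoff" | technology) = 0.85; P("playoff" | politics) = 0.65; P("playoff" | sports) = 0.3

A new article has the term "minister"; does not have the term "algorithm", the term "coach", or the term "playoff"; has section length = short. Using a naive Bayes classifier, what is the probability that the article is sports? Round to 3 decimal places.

technology: 0.35 × 0.1 × (1−0.55) × 0.05 × (1−0.9) × (1−0.85) = 0.0000118125
politics: 0.15 × 0.3 × (1−0.75) × 0.95 × (1−0.6) × (1−0.65) = 0.00149625
sports: 0.5 × 0.5 × (1−0.45) × 0.75 × (1−0.05) × (1−0.3) = 0.068578125
P(sports | x) = 0.068578125 / 0.0700861875 ≈ 0.978

0.978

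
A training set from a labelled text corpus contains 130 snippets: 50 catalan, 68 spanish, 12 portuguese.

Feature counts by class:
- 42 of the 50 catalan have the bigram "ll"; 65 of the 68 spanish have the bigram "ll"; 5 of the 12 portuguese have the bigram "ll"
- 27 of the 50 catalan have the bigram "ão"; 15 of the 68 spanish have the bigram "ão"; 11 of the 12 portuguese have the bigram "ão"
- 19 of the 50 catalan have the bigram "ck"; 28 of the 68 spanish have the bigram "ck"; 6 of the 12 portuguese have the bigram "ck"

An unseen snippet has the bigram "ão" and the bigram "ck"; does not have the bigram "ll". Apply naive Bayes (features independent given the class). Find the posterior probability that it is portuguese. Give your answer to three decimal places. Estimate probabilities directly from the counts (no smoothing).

0.626

catalan: (50/130) × (8/50) × (27/50) × (19/50) ≈ 0.0126277
spanish: (68/130) × (3/68) × (15/68) × (28/68) ≈ 0.00209609
portuguese: (12/130) × (7/12) × (11/12) × (6/12) ≈ 0.0246795
P(portuguese | x) = 0.0246795 / 0.03940329 ≈ 0.626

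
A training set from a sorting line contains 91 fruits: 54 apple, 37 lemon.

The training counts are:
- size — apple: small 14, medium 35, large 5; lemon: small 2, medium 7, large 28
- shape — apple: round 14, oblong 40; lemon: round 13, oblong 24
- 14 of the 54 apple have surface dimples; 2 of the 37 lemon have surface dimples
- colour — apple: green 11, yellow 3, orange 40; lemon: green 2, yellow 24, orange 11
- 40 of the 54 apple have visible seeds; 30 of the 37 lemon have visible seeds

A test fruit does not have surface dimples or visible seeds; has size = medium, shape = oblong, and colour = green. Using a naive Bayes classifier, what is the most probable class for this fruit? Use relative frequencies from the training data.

apple

apple: (54/91) × (35/54) × (40/54) × (40/54) × (11/54) × (14/54) ≈ 0.0111453
lemon: (37/91) × (7/37) × (24/37) × (35/37) × (2/37) × (7/37) ≈ 0.000482678
Highest score → apple.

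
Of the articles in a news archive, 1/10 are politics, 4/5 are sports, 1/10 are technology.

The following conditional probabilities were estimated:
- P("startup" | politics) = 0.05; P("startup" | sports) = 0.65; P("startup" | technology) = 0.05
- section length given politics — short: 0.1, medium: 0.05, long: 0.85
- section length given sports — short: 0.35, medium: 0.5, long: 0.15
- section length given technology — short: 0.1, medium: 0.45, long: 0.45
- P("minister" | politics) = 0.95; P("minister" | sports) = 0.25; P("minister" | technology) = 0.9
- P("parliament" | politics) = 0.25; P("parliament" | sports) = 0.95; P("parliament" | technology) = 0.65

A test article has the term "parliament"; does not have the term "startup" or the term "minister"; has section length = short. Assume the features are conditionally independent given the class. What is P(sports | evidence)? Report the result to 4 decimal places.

politics: 0.1 × (1−0.05) × 0.1 × (1−0.95) × 0.25 = 0.00011875
sports: 0.8 × (1−0.65) × 0.35 × (1−0.25) × 0.95 = 0.069825
technology: 0.1 × (1−0.05) × 0.1 × (1−0.9) × 0.65 = 0.0006175
P(sports | x) = 0.069825 / 0.07056125 ≈ 0.9896

0.9896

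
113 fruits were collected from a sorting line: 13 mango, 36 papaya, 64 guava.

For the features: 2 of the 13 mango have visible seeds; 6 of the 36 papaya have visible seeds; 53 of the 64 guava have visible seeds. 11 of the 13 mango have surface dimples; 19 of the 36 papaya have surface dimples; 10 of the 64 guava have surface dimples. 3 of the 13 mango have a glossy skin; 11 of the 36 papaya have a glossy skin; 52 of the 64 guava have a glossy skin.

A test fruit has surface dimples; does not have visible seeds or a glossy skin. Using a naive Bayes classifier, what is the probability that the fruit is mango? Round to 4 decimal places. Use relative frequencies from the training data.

0.3875

mango: (13/113) × (11/13) × (11/13) × (10/13) ≈ 0.0633607
papaya: (36/113) × (30/36) × (19/36) × (25/36) ≈ 0.0973042
guava: (64/113) × (11/64) × (10/64) × (12/64) ≈ 0.00285191
P(mango | x) = 0.0633607 / 0.16351681 ≈ 0.3875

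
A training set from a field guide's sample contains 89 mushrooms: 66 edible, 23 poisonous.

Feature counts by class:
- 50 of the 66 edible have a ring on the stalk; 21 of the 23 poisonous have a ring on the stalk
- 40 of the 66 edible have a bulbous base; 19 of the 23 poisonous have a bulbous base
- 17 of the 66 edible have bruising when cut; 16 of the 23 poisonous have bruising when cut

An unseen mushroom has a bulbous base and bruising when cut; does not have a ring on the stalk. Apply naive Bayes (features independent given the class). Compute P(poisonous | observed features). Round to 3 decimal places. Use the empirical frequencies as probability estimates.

edible: (66/89) × (16/66) × (40/66) × (17/66) ≈ 0.0280641
poisonous: (23/89) × (2/23) × (19/23) × (16/23) ≈ 0.0129139
P(poisonous | x) = 0.0129139 / 0.040978 ≈ 0.315

0.315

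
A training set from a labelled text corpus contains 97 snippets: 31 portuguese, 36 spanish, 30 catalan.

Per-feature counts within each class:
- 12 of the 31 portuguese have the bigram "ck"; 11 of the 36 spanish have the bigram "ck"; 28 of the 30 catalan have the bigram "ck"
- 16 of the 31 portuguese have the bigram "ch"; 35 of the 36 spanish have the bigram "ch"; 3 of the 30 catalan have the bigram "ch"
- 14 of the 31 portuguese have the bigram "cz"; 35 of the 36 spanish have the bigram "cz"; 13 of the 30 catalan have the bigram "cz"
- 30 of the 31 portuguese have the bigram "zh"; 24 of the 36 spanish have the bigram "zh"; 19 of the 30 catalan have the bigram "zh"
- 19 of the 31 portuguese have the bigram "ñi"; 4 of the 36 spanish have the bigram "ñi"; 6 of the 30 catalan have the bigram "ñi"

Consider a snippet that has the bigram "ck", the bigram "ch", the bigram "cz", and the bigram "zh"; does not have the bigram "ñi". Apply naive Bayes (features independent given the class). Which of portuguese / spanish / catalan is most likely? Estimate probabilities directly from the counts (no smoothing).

spanish

portuguese: (31/97) × (12/31) × (16/31) × (14/31) × (30/31) × (12/31) ≈ 0.0108022
spanish: (36/97) × (11/36) × (35/36) × (35/36) × (24/36) × (32/36) ≈ 0.0635197
catalan: (30/97) × (28/30) × (3/30) × (13/30) × (19/30) × (24/30) ≈ 0.00633769
Highest score → spanish.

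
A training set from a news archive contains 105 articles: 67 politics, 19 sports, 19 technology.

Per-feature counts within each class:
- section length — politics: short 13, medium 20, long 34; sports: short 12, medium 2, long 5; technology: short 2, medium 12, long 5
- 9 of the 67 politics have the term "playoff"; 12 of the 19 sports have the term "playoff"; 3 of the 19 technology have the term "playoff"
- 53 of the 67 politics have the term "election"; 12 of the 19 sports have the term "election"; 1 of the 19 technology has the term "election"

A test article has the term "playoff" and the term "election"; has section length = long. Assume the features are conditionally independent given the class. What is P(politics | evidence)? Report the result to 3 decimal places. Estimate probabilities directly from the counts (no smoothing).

0.640

politics: (67/105) × (34/67) × (9/67) × (53/67) ≈ 0.0344079
sports: (19/105) × (5/19) × (12/19) × (12/19) ≈ 0.0189949
technology: (19/105) × (5/19) × (3/19) × (1/19) ≈ 0.000395726
P(politics | x) = 0.0344079 / 0.053798526 ≈ 0.640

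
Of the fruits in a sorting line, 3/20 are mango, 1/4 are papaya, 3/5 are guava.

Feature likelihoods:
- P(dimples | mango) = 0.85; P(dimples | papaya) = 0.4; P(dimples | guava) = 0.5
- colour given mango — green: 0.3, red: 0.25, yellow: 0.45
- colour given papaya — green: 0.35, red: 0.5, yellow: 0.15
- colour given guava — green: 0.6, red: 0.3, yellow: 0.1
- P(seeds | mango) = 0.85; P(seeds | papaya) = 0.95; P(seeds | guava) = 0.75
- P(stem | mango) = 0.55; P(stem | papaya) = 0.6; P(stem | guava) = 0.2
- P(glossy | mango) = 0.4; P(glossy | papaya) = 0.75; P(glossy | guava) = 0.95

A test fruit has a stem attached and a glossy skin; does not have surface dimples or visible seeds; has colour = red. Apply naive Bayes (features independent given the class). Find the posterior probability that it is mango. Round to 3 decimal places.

0.030

mango: 0.15 × (1−0.85) × 0.25 × (1−0.85) × 0.55 × 0.4 = 0.000185625
papaya: 0.25 × (1−0.4) × 0.5 × (1−0.95) × 0.6 × 0.75 = 0.0016875
guava: 0.6 × (1−0.5) × 0.3 × (1−0.75) × 0.2 × 0.95 = 0.004275
P(mango | x) = 0.000185625 / 0.006148125 ≈ 0.030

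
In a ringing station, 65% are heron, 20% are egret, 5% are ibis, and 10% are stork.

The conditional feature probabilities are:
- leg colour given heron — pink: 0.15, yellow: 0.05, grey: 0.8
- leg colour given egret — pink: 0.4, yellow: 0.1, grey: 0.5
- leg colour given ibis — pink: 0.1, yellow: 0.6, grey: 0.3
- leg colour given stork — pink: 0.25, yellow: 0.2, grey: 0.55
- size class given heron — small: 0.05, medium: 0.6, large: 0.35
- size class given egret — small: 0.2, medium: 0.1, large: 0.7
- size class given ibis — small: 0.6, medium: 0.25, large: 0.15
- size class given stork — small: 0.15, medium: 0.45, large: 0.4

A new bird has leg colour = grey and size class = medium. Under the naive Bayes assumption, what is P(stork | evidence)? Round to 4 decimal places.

0.0706

heron: 0.65 × 0.8 × 0.6 = 0.312
egret: 0.2 × 0.5 × 0.1 = 0.01
ibis: 0.05 × 0.3 × 0.25 = 0.00375
stork: 0.1 × 0.55 × 0.45 = 0.02475
P(stork | x) = 0.02475 / 0.3505 ≈ 0.0706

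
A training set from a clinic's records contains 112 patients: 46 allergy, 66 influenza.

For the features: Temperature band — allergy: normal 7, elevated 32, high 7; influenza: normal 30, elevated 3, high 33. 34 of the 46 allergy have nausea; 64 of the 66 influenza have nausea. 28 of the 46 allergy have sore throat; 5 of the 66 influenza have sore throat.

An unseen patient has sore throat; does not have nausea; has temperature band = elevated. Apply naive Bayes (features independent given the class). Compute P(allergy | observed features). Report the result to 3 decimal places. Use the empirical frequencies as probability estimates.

0.999

allergy: (46/112) × (32/46) × (12/46) × (28/46) ≈ 0.0453686
influenza: (66/112) × (3/66) × (2/66) × (5/66) ≈ 0.0000614915
P(allergy | x) = 0.0453686 / 0.0454300915 ≈ 0.999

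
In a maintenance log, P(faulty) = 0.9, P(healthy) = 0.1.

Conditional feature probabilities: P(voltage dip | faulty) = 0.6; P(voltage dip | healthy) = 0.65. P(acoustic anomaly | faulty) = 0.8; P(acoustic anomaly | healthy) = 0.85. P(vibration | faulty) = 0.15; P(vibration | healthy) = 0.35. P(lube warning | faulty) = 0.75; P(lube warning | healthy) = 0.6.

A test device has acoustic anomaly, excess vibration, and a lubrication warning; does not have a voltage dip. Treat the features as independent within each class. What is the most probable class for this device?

faulty

faulty: 0.9 × (1−0.6) × 0.8 × 0.15 × 0.75 = 0.0324
healthy: 0.1 × (1−0.65) × 0.85 × 0.35 × 0.6 = 0.0062475
Highest score → faulty.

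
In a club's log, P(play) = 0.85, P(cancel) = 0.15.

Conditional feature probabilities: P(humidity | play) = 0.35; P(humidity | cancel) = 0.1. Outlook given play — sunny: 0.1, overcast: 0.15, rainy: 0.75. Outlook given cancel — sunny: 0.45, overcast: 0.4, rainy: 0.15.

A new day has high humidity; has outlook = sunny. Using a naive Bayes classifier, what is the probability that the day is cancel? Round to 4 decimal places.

play: 0.85 × 0.35 × 0.1 = 0.02975
cancel: 0.15 × 0.1 × 0.45 = 0.00675
P(cancel | x) = 0.00675 / 0.0365 ≈ 0.1849

0.1849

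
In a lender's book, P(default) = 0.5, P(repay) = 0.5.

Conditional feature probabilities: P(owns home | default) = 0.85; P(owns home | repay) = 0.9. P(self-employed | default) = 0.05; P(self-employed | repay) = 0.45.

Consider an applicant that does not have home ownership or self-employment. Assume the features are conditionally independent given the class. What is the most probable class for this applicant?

default

default: 0.5 × (1−0.85) × (1−0.05) = 0.07125
repay: 0.5 × (1−0.9) × (1−0.45) = 0.0275
Highest score → default.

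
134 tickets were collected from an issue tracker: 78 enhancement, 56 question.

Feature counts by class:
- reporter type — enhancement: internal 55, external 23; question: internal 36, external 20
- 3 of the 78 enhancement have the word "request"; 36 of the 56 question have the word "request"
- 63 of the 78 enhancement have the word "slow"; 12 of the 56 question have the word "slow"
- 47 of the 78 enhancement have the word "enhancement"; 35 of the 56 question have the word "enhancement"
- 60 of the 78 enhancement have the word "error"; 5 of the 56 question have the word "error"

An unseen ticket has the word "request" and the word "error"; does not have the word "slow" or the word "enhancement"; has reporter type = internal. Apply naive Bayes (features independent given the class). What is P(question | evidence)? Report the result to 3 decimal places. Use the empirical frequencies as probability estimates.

enhancement: (78/134) × (55/78) × (3/78) × (15/78) × (31/78) × (60/78) ≈ 0.000928122
question: (56/134) × (36/56) × (36/56) × (44/56) × (21/56) × (5/56) ≈ 0.0045435
P(question | x) = 0.0045435 / 0.005471622 ≈ 0.830

0.830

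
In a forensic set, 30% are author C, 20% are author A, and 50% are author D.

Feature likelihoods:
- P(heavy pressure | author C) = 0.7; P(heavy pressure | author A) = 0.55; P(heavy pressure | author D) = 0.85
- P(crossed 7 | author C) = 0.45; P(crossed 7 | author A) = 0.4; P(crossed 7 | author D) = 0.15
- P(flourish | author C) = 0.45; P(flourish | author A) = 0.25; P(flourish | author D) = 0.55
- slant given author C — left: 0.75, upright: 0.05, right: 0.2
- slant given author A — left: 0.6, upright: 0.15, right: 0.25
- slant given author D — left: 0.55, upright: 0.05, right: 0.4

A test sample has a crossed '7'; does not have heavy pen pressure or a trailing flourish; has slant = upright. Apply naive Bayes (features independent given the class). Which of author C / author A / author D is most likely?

author C: 0.3 × (1−0.7) × 0.45 × (1−0.45) × 0.05 = 0.00111375
author A: 0.2 × (1−0.55) × 0.4 × (1−0.25) × 0.15 = 0.00405
author D: 0.5 × (1−0.85) × 0.15 × (1−0.55) × 0.05 = 0.000253125
Highest score → author A.

author A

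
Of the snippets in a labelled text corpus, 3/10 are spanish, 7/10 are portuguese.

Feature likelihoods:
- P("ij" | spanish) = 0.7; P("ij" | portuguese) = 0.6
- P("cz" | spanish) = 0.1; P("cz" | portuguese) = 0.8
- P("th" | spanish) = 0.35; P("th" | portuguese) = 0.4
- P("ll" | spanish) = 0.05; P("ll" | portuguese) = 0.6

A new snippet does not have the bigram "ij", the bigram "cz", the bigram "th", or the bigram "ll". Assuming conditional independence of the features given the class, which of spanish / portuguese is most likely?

spanish: 0.3 × (1−0.7) × (1−0.1) × (1−0.35) × (1−0.05) = 0.0500175
portuguese: 0.7 × (1−0.6) × (1−0.8) × (1−0.4) × (1−0.6) = 0.01344
Highest score → spanish.

spanish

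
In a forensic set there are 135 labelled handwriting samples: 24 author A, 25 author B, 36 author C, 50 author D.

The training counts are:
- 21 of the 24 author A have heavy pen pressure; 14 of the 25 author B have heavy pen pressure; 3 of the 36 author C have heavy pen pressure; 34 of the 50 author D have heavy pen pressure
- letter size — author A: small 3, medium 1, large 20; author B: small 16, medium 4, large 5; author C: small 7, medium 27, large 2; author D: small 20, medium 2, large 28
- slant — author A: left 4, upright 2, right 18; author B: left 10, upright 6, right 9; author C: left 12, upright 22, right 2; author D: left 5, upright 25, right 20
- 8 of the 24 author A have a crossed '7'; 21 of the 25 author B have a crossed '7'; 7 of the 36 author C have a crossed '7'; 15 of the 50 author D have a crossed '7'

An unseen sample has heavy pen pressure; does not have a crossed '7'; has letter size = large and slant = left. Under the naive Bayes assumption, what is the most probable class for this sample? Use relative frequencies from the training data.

author A: (24/135) × (21/24) × (20/24) × (4/24) × (16/24) ≈ 0.0144033
author B: (25/135) × (14/25) × (5/25) × (10/25) × (4/25) ≈ 0.00132741
author C: (36/135) × (3/36) × (2/36) × (12/36) × (29/36) ≈ 0.000331504
author D: (50/135) × (34/50) × (28/50) × (5/50) × (35/50) ≈ 0.00987259
Highest score → author A.

author A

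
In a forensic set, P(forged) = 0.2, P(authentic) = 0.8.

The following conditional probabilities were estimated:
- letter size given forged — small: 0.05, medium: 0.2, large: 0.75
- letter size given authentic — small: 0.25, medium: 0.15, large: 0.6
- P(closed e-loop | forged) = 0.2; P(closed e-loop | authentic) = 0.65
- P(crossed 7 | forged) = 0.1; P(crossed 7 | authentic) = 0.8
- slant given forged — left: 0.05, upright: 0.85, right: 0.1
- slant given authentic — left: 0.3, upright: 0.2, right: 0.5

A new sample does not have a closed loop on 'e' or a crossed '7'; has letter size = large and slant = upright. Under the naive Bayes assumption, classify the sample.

forged: 0.2 × 0.75 × (1−0.2) × (1−0.1) × 0.85 = 0.0918
authentic: 0.8 × 0.6 × (1−0.65) × (1−0.8) × 0.2 = 0.00672
Highest score → forged.

forged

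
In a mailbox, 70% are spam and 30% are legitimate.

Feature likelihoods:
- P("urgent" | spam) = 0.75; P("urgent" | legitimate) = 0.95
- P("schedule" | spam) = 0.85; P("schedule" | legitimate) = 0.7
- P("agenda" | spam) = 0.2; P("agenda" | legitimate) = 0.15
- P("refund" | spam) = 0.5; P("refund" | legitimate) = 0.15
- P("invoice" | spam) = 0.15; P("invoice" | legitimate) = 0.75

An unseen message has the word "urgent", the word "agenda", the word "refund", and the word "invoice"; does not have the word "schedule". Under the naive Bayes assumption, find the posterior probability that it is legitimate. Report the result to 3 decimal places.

0.550

spam: 0.7 × 0.75 × (1−0.85) × 0.2 × 0.5 × 0.15 = 0.00118125
legitimate: 0.3 × 0.95 × (1−0.7) × 0.15 × 0.15 × 0.75 = 0.0014428125
P(legitimate | x) = 0.0014428125 / 0.0026240625 ≈ 0.550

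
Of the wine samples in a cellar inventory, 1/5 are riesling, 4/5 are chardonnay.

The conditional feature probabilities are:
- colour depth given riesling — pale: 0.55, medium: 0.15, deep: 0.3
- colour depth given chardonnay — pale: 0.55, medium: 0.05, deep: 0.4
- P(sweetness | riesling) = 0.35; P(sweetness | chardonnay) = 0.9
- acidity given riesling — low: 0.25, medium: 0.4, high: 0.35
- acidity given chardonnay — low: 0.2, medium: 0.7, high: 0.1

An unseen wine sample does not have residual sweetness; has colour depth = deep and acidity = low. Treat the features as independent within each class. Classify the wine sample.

riesling

riesling: 0.2 × 0.3 × (1−0.35) × 0.25 = 0.00975
chardonnay: 0.8 × 0.4 × (1−0.9) × 0.2 = 0.0064
Highest score → riesling.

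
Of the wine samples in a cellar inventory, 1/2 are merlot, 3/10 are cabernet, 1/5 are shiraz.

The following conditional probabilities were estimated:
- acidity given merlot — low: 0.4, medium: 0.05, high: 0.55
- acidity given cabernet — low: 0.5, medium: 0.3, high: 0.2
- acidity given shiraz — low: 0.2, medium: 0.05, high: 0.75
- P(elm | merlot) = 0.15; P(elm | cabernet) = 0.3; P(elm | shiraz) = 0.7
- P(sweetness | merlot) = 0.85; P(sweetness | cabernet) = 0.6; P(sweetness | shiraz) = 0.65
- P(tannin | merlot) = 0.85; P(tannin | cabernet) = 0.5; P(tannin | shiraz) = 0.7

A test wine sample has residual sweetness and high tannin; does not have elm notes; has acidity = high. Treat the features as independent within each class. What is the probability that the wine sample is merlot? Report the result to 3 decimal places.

0.836

merlot: 0.5 × 0.55 × (1−0.15) × 0.85 × 0.85 = 0.168884375
cabernet: 0.3 × 0.2 × (1−0.3) × 0.6 × 0.5 = 0.0126
shiraz: 0.2 × 0.75 × (1−0.7) × 0.65 × 0.7 = 0.020475
P(merlot | x) = 0.168884375 / 0.201959375 ≈ 0.836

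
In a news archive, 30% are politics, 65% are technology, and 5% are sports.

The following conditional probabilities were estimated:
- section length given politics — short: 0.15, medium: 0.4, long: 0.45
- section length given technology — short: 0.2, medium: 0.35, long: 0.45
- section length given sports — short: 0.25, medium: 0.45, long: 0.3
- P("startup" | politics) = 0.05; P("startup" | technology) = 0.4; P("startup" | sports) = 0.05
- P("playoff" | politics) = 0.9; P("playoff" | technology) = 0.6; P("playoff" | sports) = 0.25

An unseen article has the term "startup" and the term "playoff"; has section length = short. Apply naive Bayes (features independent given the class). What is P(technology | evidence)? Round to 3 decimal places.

politics: 0.3 × 0.15 × 0.05 × 0.9 = 0.002025
technology: 0.65 × 0.2 × 0.4 × 0.6 = 0.0312
sports: 0.05 × 0.25 × 0.05 × 0.25 = 0.00015625
P(technology | x) = 0.0312 / 0.03338125 ≈ 0.935

0.935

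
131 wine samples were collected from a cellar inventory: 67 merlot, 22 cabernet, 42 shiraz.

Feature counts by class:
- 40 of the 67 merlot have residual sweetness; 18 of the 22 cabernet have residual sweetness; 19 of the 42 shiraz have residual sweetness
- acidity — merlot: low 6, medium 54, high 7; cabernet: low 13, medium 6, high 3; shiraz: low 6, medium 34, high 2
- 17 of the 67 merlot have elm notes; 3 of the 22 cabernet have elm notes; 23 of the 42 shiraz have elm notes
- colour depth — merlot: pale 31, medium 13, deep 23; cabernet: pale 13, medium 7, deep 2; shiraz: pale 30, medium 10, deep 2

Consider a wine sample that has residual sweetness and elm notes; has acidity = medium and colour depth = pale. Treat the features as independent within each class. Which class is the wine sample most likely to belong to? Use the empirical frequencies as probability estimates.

merlot: (67/131) × (40/67) × (54/67) × (17/67) × (31/67) ≈ 0.0288914
cabernet: (22/131) × (18/22) × (6/22) × (3/22) × (13/22) ≈ 0.0030196
shiraz: (42/131) × (19/42) × (34/42) × (23/42) × (30/42) ≈ 0.0459264
Highest score → shiraz.

shiraz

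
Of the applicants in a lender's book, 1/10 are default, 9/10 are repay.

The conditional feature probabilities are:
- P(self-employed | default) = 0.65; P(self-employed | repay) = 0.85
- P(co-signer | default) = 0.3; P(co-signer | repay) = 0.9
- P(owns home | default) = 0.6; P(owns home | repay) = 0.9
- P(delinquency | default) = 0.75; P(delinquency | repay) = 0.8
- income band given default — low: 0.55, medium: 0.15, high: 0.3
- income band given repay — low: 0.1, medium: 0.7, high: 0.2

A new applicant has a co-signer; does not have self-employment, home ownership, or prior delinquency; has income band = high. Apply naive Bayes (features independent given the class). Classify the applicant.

default: 0.1 × (1−0.65) × 0.3 × (1−0.6) × (1−0.75) × 0.3 = 0.000315
repay: 0.9 × (1−0.85) × 0.9 × (1−0.9) × (1−0.8) × 0.2 = 0.000486
Highest score → repay.

repay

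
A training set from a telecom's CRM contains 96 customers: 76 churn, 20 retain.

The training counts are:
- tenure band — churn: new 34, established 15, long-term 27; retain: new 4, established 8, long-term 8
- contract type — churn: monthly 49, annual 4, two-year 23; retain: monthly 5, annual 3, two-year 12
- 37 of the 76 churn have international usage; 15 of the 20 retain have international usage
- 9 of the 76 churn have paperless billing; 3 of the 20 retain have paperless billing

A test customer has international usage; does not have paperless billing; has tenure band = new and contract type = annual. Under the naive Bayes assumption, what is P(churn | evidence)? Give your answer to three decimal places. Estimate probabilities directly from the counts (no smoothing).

churn: (76/96) × (34/76) × (4/76) × (37/76) × (67/76) ≈ 0.00800025
retain: (20/96) × (4/20) × (3/20) × (15/20) × (17/20) = 0.003984375
P(churn | x) = 0.00800025 / 0.011984625 ≈ 0.668

0.668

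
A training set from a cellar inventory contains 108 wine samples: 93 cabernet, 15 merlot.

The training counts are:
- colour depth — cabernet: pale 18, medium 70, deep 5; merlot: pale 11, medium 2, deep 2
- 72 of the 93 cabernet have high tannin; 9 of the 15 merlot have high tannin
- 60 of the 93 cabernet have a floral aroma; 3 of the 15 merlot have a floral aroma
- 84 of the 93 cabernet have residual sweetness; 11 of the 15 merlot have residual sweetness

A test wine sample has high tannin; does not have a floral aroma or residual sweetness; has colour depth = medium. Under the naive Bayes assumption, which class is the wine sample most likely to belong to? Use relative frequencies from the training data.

cabernet: (93/108) × (70/93) × (72/93) × (33/93) × (9/93) ≈ 0.0172312
merlot: (15/108) × (2/15) × (9/15) × (12/15) × (4/15) ≈ 0.00237037
Highest score → cabernet.

cabernet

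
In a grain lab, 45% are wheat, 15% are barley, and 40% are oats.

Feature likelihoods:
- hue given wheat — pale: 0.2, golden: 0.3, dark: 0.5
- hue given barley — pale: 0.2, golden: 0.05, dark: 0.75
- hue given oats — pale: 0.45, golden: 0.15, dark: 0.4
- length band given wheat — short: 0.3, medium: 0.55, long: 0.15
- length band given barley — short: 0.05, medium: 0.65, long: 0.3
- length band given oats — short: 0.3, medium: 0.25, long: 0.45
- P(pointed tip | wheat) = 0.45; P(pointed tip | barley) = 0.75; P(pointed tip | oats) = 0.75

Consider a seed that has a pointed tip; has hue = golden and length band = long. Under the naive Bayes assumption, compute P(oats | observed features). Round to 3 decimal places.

wheat: 0.45 × 0.3 × 0.15 × 0.45 = 0.0091125
barley: 0.15 × 0.05 × 0.3 × 0.75 = 0.0016875
oats: 0.4 × 0.15 × 0.45 × 0.75 = 0.02025
P(oats | x) = 0.02025 / 0.03105 ≈ 0.652

0.652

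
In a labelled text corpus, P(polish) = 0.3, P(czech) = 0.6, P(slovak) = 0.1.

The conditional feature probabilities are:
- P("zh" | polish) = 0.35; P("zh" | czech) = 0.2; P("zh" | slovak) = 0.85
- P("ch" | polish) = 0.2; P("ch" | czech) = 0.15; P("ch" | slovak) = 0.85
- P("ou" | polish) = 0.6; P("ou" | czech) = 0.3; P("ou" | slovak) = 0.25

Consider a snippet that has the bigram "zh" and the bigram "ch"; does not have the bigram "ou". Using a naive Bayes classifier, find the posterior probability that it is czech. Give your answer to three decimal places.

polish: 0.3 × 0.35 × 0.2 × (1−0.6) = 0.0084
czech: 0.6 × 0.2 × 0.15 × (1−0.3) = 0.0126
slovak: 0.1 × 0.85 × 0.85 × (1−0.25) = 0.0541875
P(czech | x) = 0.0126 / 0.0751875 ≈ 0.168

0.168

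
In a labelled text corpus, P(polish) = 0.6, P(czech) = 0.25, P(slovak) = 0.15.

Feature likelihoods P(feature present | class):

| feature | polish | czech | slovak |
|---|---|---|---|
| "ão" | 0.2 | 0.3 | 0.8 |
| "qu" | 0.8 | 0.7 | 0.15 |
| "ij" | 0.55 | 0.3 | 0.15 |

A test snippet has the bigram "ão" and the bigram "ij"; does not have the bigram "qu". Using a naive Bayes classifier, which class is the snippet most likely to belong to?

polish: 0.6 × 0.2 × (1−0.8) × 0.55 = 0.0132
czech: 0.25 × 0.3 × (1−0.7) × 0.3 = 0.00675
slovak: 0.15 × 0.8 × (1−0.15) × 0.15 = 0.0153
Highest score → slovak.

slovak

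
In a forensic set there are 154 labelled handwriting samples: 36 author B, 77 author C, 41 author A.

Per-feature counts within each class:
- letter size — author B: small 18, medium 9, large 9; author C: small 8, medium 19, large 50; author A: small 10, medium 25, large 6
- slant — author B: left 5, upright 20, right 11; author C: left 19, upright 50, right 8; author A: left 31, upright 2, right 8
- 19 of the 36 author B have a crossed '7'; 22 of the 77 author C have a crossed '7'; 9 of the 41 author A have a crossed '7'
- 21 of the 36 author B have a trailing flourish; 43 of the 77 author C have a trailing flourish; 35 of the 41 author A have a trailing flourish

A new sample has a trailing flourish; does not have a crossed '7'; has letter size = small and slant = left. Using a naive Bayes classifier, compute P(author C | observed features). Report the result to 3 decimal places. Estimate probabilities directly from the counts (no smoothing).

0.121

author B: (36/154) × (18/36) × (5/36) × (17/36) × (21/36) ≈ 0.0044718
author C: (77/154) × (8/77) × (19/77) × (55/77) × (43/77) ≈ 0.00511307
author A: (41/154) × (10/41) × (31/41) × (32/41) × (35/41) ≈ 0.032712
P(author C | x) = 0.00511307 / 0.04229687 ≈ 0.121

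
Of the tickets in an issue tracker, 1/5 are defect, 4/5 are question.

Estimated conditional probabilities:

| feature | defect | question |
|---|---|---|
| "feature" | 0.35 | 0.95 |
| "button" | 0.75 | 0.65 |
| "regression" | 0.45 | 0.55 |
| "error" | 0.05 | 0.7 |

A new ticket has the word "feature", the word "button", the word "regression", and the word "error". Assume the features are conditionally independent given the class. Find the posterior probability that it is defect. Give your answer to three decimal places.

0.006

defect: 0.2 × 0.35 × 0.75 × 0.45 × 0.05 = 0.00118125
question: 0.8 × 0.95 × 0.65 × 0.55 × 0.7 = 0.19019
P(defect | x) = 0.00118125 / 0.19137125 ≈ 0.006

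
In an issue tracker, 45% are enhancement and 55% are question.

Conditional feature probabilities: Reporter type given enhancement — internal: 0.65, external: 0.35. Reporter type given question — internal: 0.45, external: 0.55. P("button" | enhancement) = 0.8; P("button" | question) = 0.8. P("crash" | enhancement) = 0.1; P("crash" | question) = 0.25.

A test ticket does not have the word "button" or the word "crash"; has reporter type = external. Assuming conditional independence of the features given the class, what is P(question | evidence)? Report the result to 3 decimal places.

0.615

enhancement: 0.45 × 0.35 × (1−0.8) × (1−0.1) = 0.02835
question: 0.55 × 0.55 × (1−0.8) × (1−0.25) = 0.045375
P(question | x) = 0.045375 / 0.073725 ≈ 0.615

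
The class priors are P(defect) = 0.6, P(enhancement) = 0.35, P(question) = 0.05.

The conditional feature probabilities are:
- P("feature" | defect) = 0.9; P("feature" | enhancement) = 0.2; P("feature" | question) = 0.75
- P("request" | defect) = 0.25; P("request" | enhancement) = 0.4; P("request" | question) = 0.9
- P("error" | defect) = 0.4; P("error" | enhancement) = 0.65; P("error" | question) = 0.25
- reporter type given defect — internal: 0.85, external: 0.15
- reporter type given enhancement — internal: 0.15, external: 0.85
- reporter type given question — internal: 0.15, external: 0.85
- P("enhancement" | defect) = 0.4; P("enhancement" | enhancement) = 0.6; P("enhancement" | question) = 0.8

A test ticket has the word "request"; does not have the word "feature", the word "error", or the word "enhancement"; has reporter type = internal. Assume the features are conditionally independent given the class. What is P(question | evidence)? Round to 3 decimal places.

0.035

defect: 0.6 × (1−0.9) × 0.25 × (1−0.4) × 0.85 × (1−0.4) = 0.00459
enhancement: 0.35 × (1−0.2) × 0.4 × (1−0.65) × 0.15 × (1−0.6) = 0.002352
question: 0.05 × (1−0.75) × 0.9 × (1−0.25) × 0.15 × (1−0.8) = 0.000253125
P(question | x) = 0.000253125 / 0.007195125 ≈ 0.035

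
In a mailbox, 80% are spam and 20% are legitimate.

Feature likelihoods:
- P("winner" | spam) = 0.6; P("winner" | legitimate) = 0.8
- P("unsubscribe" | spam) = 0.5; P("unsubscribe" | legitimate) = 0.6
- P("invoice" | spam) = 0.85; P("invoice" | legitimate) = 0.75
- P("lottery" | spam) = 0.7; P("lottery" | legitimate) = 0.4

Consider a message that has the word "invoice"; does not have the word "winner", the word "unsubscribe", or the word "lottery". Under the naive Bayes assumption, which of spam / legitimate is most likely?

spam: 0.8 × (1−0.6) × (1−0.5) × 0.85 × (1−0.7) = 0.0408
legitimate: 0.2 × (1−0.8) × (1−0.6) × 0.75 × (1−0.4) = 0.0072
Highest score → spam.

spam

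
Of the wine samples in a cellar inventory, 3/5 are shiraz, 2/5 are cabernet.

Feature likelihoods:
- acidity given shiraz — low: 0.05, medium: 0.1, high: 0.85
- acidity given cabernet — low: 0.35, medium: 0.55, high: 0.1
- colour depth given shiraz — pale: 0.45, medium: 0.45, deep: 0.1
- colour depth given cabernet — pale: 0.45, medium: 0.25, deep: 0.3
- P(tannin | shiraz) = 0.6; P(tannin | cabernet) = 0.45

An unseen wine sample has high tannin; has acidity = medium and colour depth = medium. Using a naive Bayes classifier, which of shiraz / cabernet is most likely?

shiraz: 0.6 × 0.1 × 0.45 × 0.6 = 0.0162
cabernet: 0.4 × 0.55 × 0.25 × 0.45 = 0.02475
Highest score → cabernet.

cabernet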